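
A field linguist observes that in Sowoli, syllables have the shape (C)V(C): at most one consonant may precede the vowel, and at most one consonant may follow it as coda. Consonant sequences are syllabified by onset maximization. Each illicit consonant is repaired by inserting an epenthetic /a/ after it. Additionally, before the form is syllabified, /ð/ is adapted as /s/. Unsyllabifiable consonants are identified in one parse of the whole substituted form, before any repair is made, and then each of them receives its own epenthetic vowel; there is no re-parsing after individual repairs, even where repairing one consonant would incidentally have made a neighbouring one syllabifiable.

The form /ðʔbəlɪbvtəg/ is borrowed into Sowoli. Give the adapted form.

saʔabəlɪbvatəg

Substitution: /ð/ → /s/, giving /sʔbəlɪbvtəg/.
Under (C)V(C), the unsyllabifiable consonants are /s/, /ʔ/, /v/ (at most one coda consonant is licensed; onsets are limited to one consonant).
Inserting the epenthetic vowel yields /s/ → /sa/, /ʔ/ → /ʔa/, /v/ → /va/.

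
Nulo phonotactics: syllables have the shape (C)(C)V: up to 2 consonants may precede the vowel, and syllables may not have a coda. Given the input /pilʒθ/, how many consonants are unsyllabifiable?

3

Under (C)(C)V, the unsyllabifiable consonants are /l/, /ʒ/, /θ/ (no codas are permitted; onsets may contain at most 2 consonants).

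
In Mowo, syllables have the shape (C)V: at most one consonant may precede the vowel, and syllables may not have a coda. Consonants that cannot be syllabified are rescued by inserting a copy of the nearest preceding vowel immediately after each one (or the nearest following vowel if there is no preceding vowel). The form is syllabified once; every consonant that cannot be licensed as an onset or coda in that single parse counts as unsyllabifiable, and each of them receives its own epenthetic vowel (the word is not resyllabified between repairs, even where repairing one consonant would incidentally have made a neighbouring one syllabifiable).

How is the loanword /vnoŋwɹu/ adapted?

vonoŋowoɹu

Under (C)V, the unsyllabifiable consonants are /v/, /ŋ/, /w/ (no codas are permitted; onsets are limited to one consonant).
Epenthesis after each stranded consonant: /v/ → /vo/, /ŋ/ → /ŋo/, /w/ → /wo/.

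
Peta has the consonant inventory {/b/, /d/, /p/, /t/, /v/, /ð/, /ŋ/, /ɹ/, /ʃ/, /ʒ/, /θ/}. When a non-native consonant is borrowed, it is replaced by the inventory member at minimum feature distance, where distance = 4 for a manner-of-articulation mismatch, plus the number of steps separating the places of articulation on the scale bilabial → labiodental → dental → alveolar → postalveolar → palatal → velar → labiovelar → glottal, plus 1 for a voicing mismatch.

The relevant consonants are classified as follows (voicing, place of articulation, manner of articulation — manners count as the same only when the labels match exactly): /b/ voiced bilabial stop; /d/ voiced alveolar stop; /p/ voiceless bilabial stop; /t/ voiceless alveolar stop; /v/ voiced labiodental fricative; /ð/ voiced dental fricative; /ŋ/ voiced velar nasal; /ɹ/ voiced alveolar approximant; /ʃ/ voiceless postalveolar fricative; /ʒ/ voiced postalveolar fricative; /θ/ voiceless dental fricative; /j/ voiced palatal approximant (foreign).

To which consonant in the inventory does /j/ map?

ɹ

/ɹ/ is closest: same manner (approximant), place distance 2 (palatal→alveolar), same voicing; total 2. Next closest is /ŋ/ at distance 5.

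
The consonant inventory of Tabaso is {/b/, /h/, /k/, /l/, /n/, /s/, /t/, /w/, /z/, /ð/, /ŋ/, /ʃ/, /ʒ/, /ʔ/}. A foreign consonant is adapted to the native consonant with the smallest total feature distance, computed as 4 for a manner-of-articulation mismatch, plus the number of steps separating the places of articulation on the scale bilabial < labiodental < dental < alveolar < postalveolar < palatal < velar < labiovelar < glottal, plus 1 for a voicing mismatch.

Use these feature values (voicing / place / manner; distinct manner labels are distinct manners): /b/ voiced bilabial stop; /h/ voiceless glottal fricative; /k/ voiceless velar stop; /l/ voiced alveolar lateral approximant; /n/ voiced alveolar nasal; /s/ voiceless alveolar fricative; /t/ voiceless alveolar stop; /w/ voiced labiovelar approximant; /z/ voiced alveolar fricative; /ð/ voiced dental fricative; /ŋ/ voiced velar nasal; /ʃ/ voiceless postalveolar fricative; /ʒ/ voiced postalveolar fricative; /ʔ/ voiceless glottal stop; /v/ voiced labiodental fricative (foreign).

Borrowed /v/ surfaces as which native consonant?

ð

/ð/ is closest: same manner (fricative), place distance 1 (labiodental→dental), same voicing; total 1. Next closest is /z/ at distance 2.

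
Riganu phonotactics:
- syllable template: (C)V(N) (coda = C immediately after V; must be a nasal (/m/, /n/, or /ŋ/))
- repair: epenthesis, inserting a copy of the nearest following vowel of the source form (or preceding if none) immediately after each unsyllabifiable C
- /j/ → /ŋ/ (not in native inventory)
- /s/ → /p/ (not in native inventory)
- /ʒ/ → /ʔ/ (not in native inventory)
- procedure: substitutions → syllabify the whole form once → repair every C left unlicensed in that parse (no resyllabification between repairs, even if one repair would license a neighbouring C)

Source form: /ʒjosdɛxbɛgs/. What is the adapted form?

ʔoŋopɛdɛxɛbɛgɛpɛ

Substitution: /ʒ/ → /ʔ/, /j/ → /ŋ/, /s/ → /p/, giving /ʔŋopdɛxbɛgp/.
Under (C)V(N), the unsyllabifiable consonants are /ʔ/, /p/, /x/, /g/, /p/ (only a nasal (/m/, /n/, or /ŋ/) is licensed in coda position; onsets are limited to one consonant).
Each unlicensed consonant becomes the onset of a new syllable: /ʔ/ → /ʔo/, /p/ → /pɛ/, /x/ → /xɛ/, /g/ → /gɛ/, /p/ → /pɛ/.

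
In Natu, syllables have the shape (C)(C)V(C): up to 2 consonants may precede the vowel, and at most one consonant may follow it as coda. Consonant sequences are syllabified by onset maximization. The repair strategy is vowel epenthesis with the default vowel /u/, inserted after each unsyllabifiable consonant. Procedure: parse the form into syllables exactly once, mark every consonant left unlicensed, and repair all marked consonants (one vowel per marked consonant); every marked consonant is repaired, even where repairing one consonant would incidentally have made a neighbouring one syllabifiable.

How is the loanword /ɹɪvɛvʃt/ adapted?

The consonants /ʃ/, /t/ cannot be parsed into a legal (C)(C)V(C) syllable (at most one coda consonant is licensed; onsets may contain at most 2 consonants).
Each unlicensed consonant becomes the onset of a new syllable: /ʃ/ → /ʃu/, /t/ → /tu/.

ɹɪvɛvʃutu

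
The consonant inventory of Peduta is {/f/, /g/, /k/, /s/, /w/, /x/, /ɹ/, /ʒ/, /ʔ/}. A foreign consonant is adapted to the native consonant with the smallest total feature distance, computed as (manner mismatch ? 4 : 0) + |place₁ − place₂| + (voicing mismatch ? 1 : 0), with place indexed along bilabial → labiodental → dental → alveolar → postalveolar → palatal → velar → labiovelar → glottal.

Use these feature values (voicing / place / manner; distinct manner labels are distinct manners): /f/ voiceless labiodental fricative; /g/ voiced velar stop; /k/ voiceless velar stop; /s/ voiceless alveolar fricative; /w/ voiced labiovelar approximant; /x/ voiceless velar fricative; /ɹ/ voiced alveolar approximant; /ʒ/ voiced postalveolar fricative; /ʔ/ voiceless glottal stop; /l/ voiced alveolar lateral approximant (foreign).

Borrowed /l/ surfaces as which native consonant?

ɹ

/ɹ/ is closest: manner differs (lateral approximant→approximant, +4), place distance 0 (alveolar→alveolar), same voicing; total 4. Next closest is /s/ at distance 5.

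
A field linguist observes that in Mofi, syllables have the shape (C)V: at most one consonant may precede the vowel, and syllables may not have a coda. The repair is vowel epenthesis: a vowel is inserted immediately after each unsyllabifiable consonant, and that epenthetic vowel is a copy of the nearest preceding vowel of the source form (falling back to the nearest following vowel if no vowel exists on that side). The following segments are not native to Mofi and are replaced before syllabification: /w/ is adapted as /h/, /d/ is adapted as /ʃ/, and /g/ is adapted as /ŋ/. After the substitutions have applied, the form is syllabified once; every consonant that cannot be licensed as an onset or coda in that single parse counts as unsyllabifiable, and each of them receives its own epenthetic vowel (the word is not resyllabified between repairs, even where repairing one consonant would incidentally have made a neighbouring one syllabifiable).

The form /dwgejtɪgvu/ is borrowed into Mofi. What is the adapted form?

ʃeheŋejetɪŋɪvu

Substitution: /d/ → /ʃ/, /w/ → /h/, /g/ → /ŋ/, giving /ʃhŋejtɪŋvu/.
Syllabifying with onset maximization leaves /ʃ/, /h/, /j/, /ŋ/ stranded (no codas are permitted; onsets are limited to one consonant).
Epenthesis after each stranded consonant: /ʃ/ → /ʃe/, /h/ → /he/, /j/ → /je/, /ŋ/ → /ŋɪ/.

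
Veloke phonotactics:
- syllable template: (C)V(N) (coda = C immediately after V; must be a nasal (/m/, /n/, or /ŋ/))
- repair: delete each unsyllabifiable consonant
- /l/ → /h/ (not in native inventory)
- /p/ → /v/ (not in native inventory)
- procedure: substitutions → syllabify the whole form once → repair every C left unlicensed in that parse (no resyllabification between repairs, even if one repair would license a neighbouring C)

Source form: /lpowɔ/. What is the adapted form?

Substitution: /l/ → /h/, /p/ → /v/, giving /hvowɔ/.
Syllabifying with onset maximization leaves /h/ stranded (only a nasal (/m/, /n/, or /ŋ/) is licensed in coda position; onsets are limited to one consonant).
Deletion applies to /h/.

vowɔ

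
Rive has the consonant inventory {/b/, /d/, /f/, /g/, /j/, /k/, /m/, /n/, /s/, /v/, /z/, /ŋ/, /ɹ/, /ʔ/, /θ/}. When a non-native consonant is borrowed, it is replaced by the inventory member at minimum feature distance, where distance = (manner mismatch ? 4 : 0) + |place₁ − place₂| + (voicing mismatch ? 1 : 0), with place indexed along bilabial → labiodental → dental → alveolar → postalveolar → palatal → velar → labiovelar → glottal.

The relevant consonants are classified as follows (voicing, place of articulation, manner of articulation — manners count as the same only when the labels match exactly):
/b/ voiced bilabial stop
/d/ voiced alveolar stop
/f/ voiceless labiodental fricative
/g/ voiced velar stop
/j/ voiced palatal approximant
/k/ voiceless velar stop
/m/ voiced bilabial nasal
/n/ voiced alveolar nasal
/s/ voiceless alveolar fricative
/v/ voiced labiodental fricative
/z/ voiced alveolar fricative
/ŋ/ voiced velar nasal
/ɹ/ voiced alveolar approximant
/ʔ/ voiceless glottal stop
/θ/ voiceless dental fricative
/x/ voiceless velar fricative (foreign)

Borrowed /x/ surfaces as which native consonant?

/s/ is closest: same manner (fricative), place distance 3 (velar→alveolar), same voicing; total 3. Next closest is /k/ at distance 4.

s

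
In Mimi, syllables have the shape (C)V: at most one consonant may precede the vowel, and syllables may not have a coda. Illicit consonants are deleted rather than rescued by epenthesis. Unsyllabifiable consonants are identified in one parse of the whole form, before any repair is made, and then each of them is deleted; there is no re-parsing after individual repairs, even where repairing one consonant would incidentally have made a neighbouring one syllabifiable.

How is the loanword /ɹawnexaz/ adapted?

Syllabifying with onset maximization leaves /w/, /z/ stranded (no codas are permitted; onsets are limited to one consonant).
Each unlicensed consonant is deleted: /w/, /z/.

ɹanexa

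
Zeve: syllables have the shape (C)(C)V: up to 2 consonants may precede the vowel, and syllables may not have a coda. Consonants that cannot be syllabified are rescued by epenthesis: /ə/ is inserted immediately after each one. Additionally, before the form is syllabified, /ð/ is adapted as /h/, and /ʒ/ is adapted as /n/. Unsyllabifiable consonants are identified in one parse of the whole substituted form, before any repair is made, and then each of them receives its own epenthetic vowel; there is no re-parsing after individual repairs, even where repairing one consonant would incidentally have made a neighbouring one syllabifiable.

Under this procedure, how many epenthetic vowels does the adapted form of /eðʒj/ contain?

After substitution the input is /ehnj/.
The unsyllabifiable consonants are /h/, /n/, /j/; each receives one epenthetic vowel.

3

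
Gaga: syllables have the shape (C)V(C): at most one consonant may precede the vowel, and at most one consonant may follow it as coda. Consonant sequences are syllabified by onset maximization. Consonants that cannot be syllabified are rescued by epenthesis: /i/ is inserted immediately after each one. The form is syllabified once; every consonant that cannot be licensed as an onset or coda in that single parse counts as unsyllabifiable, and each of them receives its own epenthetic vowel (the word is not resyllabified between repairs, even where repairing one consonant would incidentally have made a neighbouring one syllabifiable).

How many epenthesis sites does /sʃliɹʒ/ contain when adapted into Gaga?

The unsyllabifiable consonants are /s/, /ʃ/, /ʒ/; each receives one epenthetic vowel.

3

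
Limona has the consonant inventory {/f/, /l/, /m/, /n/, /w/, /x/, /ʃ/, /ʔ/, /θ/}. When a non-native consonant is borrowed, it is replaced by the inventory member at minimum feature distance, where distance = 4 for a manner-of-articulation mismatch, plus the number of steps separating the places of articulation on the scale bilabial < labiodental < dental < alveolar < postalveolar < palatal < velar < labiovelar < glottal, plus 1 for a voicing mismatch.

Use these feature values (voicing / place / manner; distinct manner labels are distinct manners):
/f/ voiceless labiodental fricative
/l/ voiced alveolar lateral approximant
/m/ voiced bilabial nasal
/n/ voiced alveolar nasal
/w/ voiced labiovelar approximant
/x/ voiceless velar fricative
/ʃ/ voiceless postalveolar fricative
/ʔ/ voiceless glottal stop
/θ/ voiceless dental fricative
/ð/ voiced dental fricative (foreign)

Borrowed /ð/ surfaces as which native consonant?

θ

/θ/ is closest: same manner (fricative), place distance 0 (dental→dental), voicing differs (+1); total 1. Next closest is /f/ at distance 2.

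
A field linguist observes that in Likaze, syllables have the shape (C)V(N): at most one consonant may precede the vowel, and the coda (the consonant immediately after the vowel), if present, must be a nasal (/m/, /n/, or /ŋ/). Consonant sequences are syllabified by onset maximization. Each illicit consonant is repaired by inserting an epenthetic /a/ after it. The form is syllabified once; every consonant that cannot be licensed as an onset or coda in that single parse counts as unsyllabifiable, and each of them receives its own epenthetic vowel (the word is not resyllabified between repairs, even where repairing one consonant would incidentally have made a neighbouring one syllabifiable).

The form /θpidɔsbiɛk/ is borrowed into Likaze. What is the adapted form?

Under (C)V(N), the unsyllabifiable consonants are /θ/, /s/, /k/ (only a nasal (/m/, /n/, or /ŋ/) is licensed in coda position; onsets are limited to one consonant).
Epenthesis after each stranded consonant: /θ/ → /θa/, /s/ → /sa/, /k/ → /ka/.

θapidɔsabiɛka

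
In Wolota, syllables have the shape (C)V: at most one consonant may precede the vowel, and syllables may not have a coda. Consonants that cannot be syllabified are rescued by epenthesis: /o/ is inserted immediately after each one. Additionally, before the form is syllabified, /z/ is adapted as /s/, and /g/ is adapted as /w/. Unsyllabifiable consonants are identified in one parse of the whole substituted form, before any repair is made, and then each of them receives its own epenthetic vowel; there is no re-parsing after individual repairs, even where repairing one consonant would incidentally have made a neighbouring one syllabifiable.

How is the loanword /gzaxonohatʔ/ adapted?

wosaxonohatoʔo

Substitution: /g/ → /w/, /z/ → /s/, giving /wsaxonohatʔ/.
The consonants /w/, /t/, /ʔ/ cannot be parsed into a legal (C)V syllable (no codas are permitted; onsets are limited to one consonant).
Each unlicensed consonant becomes the onset of a new syllable: /w/ → /wo/, /t/ → /to/, /ʔ/ → /ʔo/.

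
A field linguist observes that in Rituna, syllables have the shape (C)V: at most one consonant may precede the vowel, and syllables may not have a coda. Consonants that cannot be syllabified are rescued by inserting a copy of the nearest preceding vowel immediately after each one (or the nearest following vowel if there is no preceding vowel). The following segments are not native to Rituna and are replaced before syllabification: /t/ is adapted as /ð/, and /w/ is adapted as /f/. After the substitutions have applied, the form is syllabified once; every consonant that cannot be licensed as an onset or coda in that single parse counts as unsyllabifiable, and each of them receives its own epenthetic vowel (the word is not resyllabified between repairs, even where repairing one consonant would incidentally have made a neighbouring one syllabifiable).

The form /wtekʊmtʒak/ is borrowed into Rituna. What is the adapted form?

feðekʊmʊðʊʒaka

Substitution: /w/ → /f/, /t/ → /ð/, giving /fðekʊmðʒak/.
Under (C)V, the unsyllabifiable consonants are /f/, /m/, /ð/, /k/ (no codas are permitted; onsets are limited to one consonant).
Epenthesis after each stranded consonant: /f/ → /fe/, /m/ → /mʊ/, /ð/ → /ðʊ/, /k/ → /ka/.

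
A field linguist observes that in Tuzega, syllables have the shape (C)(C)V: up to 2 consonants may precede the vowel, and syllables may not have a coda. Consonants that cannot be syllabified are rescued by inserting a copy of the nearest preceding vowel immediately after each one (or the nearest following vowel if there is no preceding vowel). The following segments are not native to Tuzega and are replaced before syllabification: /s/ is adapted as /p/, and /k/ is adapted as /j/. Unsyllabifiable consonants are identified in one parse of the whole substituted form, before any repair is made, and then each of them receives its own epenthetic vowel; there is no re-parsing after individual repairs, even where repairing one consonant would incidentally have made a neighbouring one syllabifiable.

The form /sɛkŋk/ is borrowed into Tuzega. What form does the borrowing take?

Substitution: /s/ → /p/, /k/ → /j/, giving /pɛjŋj/.
Syllabifying with onset maximization leaves /j/, /ŋ/, /j/ stranded (no codas are permitted; onsets may contain at most 2 consonants).
Each unlicensed consonant becomes the onset of a new syllable: /j/ → /jɛ/, /ŋ/ → /ŋɛ/, /j/ → /jɛ/.

pɛjɛŋɛjɛ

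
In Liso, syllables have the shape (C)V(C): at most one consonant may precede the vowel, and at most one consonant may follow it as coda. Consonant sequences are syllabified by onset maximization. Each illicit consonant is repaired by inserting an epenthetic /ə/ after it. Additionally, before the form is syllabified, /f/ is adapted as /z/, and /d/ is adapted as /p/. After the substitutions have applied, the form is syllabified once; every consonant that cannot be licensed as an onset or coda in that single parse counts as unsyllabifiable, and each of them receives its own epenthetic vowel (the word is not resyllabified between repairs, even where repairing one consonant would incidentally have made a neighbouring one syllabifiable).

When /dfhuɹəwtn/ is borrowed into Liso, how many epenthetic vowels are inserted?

After substitution the input is /pzhuɹəwtn/.
The unsyllabifiable consonants are /p/, /z/, /t/, /n/; each receives one epenthetic vowel.

4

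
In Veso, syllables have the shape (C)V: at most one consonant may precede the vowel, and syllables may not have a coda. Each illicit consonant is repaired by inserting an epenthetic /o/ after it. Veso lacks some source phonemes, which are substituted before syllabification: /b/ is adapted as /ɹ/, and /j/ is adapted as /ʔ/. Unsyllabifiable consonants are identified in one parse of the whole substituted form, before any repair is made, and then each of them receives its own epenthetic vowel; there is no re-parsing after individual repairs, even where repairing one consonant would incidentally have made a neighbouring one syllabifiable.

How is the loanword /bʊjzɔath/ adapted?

Substitution: /b/ → /ɹ/, /j/ → /ʔ/, giving /ɹʊʔzɔath/.
Syllabifying with onset maximization leaves /ʔ/, /t/, /h/ stranded (no codas are permitted; onsets are limited to one consonant).
Each unlicensed consonant becomes the onset of a new syllable: /ʔ/ → /ʔo/, /t/ → /to/, /h/ → /ho/.

ɹʊʔozɔatoho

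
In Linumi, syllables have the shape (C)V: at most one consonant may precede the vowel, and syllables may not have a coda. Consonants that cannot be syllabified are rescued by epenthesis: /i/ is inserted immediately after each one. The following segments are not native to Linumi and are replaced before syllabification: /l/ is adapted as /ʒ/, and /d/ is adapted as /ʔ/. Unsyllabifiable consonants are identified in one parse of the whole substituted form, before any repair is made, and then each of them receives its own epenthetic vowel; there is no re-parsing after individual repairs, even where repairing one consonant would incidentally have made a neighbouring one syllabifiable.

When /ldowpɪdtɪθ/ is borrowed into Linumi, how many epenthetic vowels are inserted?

After substitution the input is /ʒʔowpɪʔtɪθ/.
The unsyllabifiable consonants are /ʒ/, /w/, /ʔ/, /θ/; each receives one epenthetic vowel.

4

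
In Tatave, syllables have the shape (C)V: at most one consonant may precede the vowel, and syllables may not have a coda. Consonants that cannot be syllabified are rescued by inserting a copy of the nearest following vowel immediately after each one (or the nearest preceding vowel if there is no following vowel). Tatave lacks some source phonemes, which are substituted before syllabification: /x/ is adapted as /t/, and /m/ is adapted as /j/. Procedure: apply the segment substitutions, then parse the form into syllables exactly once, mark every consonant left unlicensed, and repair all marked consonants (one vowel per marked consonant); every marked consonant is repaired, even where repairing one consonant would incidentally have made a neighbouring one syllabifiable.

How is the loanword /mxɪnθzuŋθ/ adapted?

jɪtɪnuθuzuŋuθu

Substitution: /m/ → /j/, /x/ → /t/, giving /jtɪnθzuŋθ/.
The consonants /j/, /n/, /θ/, /ŋ/, /θ/ cannot be parsed into a legal (C)V syllable (no codas are permitted; onsets are limited to one consonant).
Each unlicensed consonant becomes the onset of a new syllable: /j/ → /jɪ/, /n/ → /nu/, /θ/ → /θu/, /ŋ/ → /ŋu/, /θ/ → /θu/.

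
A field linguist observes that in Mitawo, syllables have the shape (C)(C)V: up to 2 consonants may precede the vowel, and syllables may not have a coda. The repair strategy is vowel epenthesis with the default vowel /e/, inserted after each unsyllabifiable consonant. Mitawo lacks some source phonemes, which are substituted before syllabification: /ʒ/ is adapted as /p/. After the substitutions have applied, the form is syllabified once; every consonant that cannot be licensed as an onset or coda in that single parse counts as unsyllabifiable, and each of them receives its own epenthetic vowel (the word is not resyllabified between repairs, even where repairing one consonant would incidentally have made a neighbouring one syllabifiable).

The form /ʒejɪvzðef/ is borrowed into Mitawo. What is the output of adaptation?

Substitution: /ʒ/ → /p/, giving /pejɪvzðef/.
The consonants /v/, /f/ cannot be parsed into a legal (C)(C)V syllable (no codas are permitted; onsets may contain at most 2 consonants).
Epenthesis after each stranded consonant: /v/ → /ve/, /f/ → /fe/.

pejɪvezðefe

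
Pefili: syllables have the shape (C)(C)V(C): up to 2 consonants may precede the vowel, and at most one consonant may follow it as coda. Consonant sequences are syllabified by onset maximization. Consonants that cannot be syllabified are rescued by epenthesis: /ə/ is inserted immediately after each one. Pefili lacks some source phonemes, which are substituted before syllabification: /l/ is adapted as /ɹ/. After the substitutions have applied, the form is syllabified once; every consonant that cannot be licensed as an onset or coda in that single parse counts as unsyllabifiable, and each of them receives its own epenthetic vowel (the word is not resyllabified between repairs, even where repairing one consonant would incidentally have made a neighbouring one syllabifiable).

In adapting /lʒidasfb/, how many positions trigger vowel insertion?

2

After substitution the input is /ɹʒidasfb/.
The unsyllabifiable consonants are /f/, /b/; each receives one epenthetic vowel.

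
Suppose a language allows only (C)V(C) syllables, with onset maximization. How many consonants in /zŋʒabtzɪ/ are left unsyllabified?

3

Syllabifying with onset maximization leaves /z/, /ŋ/, /t/ stranded (at most one coda consonant is licensed; onsets are limited to one consonant).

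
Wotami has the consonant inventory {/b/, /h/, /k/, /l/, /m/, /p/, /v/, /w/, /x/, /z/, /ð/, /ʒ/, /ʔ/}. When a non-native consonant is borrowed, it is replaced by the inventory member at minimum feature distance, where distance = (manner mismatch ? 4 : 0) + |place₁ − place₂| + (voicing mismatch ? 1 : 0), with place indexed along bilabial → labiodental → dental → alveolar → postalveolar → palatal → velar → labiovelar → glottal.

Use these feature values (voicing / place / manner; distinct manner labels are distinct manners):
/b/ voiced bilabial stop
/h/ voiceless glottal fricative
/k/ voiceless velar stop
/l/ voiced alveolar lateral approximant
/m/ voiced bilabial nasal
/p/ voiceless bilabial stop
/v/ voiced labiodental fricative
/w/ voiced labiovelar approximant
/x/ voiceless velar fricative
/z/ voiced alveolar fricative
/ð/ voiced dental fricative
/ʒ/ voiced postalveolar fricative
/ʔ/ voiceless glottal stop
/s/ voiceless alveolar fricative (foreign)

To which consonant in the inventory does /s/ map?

z

/z/ is closest: same manner (fricative), place distance 0 (alveolar→alveolar), voicing differs (+1); total 1. Next closest is /ð/ at distance 2.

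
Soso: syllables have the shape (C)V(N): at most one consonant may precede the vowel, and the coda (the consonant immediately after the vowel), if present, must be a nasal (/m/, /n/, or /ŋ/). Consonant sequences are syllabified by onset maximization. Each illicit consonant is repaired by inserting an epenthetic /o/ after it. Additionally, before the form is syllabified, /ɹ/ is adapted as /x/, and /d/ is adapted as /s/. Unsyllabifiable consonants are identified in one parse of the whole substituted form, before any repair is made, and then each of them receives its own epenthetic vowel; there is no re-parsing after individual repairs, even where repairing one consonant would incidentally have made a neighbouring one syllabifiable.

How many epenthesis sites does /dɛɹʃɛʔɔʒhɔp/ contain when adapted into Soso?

After substitution the input is /sɛxʃɛʔɔʒhɔp/.
The unsyllabifiable consonants are /x/, /ʒ/, /p/; each receives one epenthetic vowel.

3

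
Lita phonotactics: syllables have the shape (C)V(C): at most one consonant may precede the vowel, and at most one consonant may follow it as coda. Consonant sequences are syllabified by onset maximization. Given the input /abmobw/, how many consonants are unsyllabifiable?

1

Syllabifying with onset maximization leaves /w/ stranded (at most one coda consonant is licensed; onsets are limited to one consonant).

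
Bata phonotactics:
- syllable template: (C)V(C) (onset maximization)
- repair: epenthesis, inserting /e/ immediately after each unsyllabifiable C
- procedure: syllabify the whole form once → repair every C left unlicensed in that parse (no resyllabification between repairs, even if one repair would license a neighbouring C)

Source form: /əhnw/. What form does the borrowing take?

əhnewe

Syllabifying with onset maximization leaves /n/, /w/ stranded (at most one coda consonant is licensed; onsets are limited to one consonant).
Inserting the epenthetic vowel yields /n/ → /ne/, /w/ → /we/.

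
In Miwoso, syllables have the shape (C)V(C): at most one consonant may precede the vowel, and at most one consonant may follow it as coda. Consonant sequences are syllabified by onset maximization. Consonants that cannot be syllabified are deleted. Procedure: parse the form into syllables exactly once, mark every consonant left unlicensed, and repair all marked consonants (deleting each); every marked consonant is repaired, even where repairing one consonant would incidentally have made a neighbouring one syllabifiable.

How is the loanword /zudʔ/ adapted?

zud

Under (C)V(C), the unsyllabifiable consonants are /ʔ/ (at most one coda consonant is licensed; onsets are limited to one consonant).
Deletion applies to /ʔ/.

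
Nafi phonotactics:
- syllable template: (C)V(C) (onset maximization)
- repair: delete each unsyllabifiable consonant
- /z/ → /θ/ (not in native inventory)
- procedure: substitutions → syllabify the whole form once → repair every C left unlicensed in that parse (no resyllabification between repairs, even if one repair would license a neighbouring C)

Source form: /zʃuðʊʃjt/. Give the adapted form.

Substitution: /z/ → /θ/, giving /θʃuðʊʃjt/.
Syllabifying with onset maximization leaves /θ/, /j/, /t/ stranded (at most one coda consonant is licensed; onsets are limited to one consonant).
Each unlicensed consonant is deleted: /θ/, /j/, /t/.

ʃuðʊʃ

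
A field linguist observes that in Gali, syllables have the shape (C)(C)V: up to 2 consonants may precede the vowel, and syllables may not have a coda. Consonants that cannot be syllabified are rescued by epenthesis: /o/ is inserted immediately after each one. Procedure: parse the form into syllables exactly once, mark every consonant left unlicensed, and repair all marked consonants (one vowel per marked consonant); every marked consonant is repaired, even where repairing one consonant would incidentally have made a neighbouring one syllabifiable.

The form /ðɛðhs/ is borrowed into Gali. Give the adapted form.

The consonants /ð/, /h/, /s/ cannot be parsed into a legal (C)(C)V syllable (no codas are permitted; onsets may contain at most 2 consonants).
Each unlicensed consonant becomes the onset of a new syllable: /ð/ → /ðo/, /h/ → /ho/, /s/ → /so/.

ðɛðohoso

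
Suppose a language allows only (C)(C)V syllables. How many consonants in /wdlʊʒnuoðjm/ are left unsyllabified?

4

Syllabifying with onset maximization leaves /w/, /ð/, /j/, /m/ stranded (no codas are permitted; onsets may contain at most 2 consonants).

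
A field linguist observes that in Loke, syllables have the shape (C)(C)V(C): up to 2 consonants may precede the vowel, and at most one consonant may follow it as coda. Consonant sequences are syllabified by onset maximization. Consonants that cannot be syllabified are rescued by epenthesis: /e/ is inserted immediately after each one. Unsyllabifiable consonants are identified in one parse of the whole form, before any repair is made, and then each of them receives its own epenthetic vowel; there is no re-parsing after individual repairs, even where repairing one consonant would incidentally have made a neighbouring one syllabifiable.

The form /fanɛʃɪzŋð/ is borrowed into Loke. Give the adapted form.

fanɛʃɪzŋeðe

Syllabifying with onset maximization leaves /ŋ/, /ð/ stranded (at most one coda consonant is licensed; onsets may contain at most 2 consonants).
Inserting the epenthetic vowel yields /ŋ/ → /ŋe/, /ð/ → /ðe/.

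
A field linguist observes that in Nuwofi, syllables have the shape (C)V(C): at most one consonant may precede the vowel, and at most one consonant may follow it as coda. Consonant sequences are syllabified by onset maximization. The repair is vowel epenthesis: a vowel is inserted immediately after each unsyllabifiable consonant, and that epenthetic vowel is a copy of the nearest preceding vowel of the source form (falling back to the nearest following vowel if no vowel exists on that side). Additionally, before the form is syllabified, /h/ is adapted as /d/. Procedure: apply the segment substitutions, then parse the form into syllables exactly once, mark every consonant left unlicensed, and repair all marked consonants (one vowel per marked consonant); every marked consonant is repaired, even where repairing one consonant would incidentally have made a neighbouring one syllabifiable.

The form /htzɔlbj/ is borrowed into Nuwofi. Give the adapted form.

Substitution: /h/ → /d/, giving /dtzɔlbj/.
Under (C)V(C), the unsyllabifiable consonants are /d/, /t/, /b/, /j/ (at most one coda consonant is licensed; onsets are limited to one consonant).
Inserting the epenthetic vowel yields /d/ → /dɔ/, /t/ → /tɔ/, /b/ → /bɔ/, /j/ → /jɔ/.

dɔtɔzɔlbɔjɔ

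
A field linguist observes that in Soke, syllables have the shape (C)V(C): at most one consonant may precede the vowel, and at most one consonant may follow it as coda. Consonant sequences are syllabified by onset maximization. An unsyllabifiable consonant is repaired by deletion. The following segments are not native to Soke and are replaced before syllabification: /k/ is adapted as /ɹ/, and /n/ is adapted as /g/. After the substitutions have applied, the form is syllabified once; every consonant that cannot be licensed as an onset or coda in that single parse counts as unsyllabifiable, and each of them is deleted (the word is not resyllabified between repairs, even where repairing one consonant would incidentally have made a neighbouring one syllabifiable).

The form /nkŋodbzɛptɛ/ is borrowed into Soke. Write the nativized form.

Substitution: /n/ → /g/, /k/ → /ɹ/, giving /gɹŋodbzɛptɛ/.
The consonants /g/, /ɹ/, /b/ cannot be parsed into a legal (C)V(C) syllable (at most one coda consonant is licensed; onsets are limited to one consonant).
Deleting the stranded consonants removes /g/, /ɹ/, /b/.

ŋodzɛptɛ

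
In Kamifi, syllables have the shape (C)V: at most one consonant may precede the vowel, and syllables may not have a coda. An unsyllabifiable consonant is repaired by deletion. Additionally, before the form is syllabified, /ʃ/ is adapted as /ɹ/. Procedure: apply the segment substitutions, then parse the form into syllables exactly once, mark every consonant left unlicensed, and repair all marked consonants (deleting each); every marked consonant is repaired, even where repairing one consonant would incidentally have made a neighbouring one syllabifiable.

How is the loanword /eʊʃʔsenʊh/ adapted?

eʊsenʊ

Substitution: /ʃ/ → /ɹ/, giving /eʊɹʔsenʊh/.
Syllabifying with onset maximization leaves /ɹ/, /ʔ/, /h/ stranded (no codas are permitted; onsets are limited to one consonant).
Deleting the stranded consonants removes /ɹ/, /ʔ/, /h/.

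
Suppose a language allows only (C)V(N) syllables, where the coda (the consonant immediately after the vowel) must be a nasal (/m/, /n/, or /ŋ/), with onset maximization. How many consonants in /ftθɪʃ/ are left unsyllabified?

Syllabifying with onset maximization leaves /f/, /t/, /ʃ/ stranded (only a nasal (/m/, /n/, or /ŋ/) is licensed in coda position; onsets are limited to one consonant).

3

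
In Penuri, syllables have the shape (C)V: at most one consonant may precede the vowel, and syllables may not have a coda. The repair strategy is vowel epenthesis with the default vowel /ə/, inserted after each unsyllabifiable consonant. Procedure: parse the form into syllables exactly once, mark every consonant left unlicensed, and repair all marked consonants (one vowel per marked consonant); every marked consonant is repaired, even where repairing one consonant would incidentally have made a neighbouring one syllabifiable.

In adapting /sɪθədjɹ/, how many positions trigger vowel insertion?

3

The unsyllabifiable consonants are /d/, /j/, /ɹ/; each receives one epenthetic vowel.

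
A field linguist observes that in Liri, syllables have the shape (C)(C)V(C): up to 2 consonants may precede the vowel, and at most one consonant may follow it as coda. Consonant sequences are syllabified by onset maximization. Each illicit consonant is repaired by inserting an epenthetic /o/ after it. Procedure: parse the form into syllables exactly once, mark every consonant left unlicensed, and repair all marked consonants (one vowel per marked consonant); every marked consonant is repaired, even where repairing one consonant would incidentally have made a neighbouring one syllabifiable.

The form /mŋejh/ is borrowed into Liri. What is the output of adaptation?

mŋejho

The consonants /h/ cannot be parsed into a legal (C)(C)V(C) syllable (at most one coda consonant is licensed; onsets may contain at most 2 consonants).
Inserting the epenthetic vowel yields /h/ → /ho/.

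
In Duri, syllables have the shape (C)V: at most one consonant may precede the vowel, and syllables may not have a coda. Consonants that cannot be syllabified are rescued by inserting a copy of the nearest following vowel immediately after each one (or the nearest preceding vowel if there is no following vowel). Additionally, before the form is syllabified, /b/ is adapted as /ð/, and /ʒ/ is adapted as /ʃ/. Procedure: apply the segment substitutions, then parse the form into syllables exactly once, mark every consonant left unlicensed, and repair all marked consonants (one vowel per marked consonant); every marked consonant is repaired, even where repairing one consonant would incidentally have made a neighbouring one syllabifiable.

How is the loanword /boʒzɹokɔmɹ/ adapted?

ðoʃozoɹokɔmɔɹɔ

Substitution: /b/ → /ð/, /ʒ/ → /ʃ/, giving /ðoʃzɹokɔmɹ/.
Syllabifying with onset maximization leaves /ʃ/, /z/, /m/, /ɹ/ stranded (no codas are permitted; onsets are limited to one consonant).
Each unlicensed consonant becomes the onset of a new syllable: /ʃ/ → /ʃo/, /z/ → /zo/, /m/ → /mɔ/, /ɹ/ → /ɹɔ/.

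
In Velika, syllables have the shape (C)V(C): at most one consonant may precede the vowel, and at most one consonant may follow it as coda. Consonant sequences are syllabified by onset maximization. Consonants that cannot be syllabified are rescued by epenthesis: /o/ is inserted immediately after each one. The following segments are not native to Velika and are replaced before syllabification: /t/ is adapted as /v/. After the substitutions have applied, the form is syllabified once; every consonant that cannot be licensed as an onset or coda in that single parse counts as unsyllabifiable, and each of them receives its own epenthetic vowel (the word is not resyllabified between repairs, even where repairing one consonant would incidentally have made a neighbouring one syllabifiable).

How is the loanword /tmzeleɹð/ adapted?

vomozeleɹðo

Substitution: /t/ → /v/, giving /vmzeleɹð/.
Syllabifying with onset maximization leaves /v/, /m/, /ð/ stranded (at most one coda consonant is licensed; onsets are limited to one consonant).
Each unlicensed consonant becomes the onset of a new syllable: /v/ → /vo/, /m/ → /mo/, /ð/ → /ðo/.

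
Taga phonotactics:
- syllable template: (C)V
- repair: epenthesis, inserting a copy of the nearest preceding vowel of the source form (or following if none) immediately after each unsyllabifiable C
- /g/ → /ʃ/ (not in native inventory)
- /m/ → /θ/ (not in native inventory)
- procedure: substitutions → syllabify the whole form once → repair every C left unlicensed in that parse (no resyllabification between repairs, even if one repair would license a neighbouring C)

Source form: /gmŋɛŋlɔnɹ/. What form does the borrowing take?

ʃɛθɛŋɛŋɛlɔnɔɹɔ

Substitution: /g/ → /ʃ/, /m/ → /θ/, giving /ʃθŋɛŋlɔnɹ/.
Syllabifying with onset maximization leaves /ʃ/, /θ/, /ŋ/, /n/, /ɹ/ stranded (no codas are permitted; onsets are limited to one consonant).
Epenthesis after each stranded consonant: /ʃ/ → /ʃɛ/, /θ/ → /θɛ/, /ŋ/ → /ŋɛ/, /n/ → /nɔ/, /ɹ/ → /ɹɔ/.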